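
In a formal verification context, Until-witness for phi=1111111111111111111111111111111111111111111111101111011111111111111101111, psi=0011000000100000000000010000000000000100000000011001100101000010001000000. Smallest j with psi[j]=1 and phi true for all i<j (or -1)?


(phi U psi) at 0: need smallest j with psi[j]=1 and phi[i]=1 for all i in [0,j).
Scan from step 0:
  step 0: phi=1, psi=0 -> continue
  step 1: phi=1, psi=0 -> continue
  step 2: psi=1 and phi held for [0,2) -> witness found
Witness step = 2

2


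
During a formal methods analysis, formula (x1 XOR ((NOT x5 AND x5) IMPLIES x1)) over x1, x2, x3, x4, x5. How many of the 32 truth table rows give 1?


Formula: (x1 XOR ((NOT x5 AND x5) IMPLIES x1)) over 5 vars (32 rows)
Evaluate each row (x1, x2, x3, x4, x5 as bits, MSB first):
  row 0 [00000]: (0 XOR ((NOT 0 AND 0) IMPLIES 0)) -> 1
  row 1 [00001]: (0 XOR ((NOT 1 AND 1) IMPLIES 0)) -> 1
  row 2 [00010]: (0 XOR ((NOT 0 AND 0) IMPLIES 0)) -> 1
  row 3 [00011]: (0 XOR ((NOT 1 AND 1) IMPLIES 0)) -> 1
  row 4 [00100]: (0 XOR ((NOT 0 AND 0) IMPLIES 0)) -> 1
  row 5 [00101]: (0 XOR ((NOT 1 AND 1) IMPLIES 0)) -> 1
  row 6 [00110]: (0 XOR ((NOT 0 AND 0) IMPLIES 0)) -> 1
  row 7 [00111]: (0 XOR ((NOT 1 AND 1) IMPLIES 0)) -> 1
  row 8 [01000]: (0 XOR ((NOT 0 AND 0) IMPLIES 0)) -> 1
  row 9 [01001]: (0 XOR ((NOT 1 AND 1) IMPLIES 0)) -> 1
  row 10 [01010]: (0 XOR ((NOT 0 AND 0) IMPLIES 0)) -> 1
  row 11 [01011]: (0 XOR ((NOT 1 AND 1) IMPLIES 0)) -> 1
  row 12 [01100]: (0 XOR ((NOT 0 AND 0) IMPLIES 0)) -> 1
  row 13 [01101]: (0 XOR ((NOT 1 AND 1) IMPLIES 0)) -> 1
  row 14 [01110]: (0 XOR ((NOT 0 AND 0) IMPLIES 0)) -> 1
  row 15 [01111]: (0 XOR ((NOT 1 AND 1) IMPLIES 0)) -> 1
  row 16 [10000]: (1 XOR ((NOT 0 AND 0) IMPLIES 1)) -> 0
  row 17 [10001]: (1 XOR ((NOT 1 AND 1) IMPLIES 1)) -> 0
  row 18 [10010]: (1 XOR ((NOT 0 AND 0) IMPLIES 1)) -> 0
  row 19 [10011]: (1 XOR ((NOT 1 AND 1) IMPLIES 1)) -> 0
  row 20 [10100]: (1 XOR ((NOT 0 AND 0) IMPLIES 1)) -> 0
  row 21 [10101]: (1 XOR ((NOT 1 AND 1) IMPLIES 1)) -> 0
  row 22 [10110]: (1 XOR ((NOT 0 AND 0) IMPLIES 1)) -> 0
  row 23 [10111]: (1 XOR ((NOT 1 AND 1) IMPLIES 1)) -> 0
  row 24 [11000]: (1 XOR ((NOT 0 AND 0) IMPLIES 1)) -> 0
  row 25 [11001]: (1 XOR ((NOT 1 AND 1) IMPLIES 1)) -> 0
  row 26 [11010]: (1 XOR ((NOT 0 AND 0) IMPLIES 1)) -> 0
  row 27 [11011]: (1 XOR ((NOT 1 AND 1) IMPLIES 1)) -> 0
  row 28 [11100]: (1 XOR ((NOT 0 AND 0) IMPLIES 1)) -> 0
  row 29 [11101]: (1 XOR ((NOT 1 AND 1) IMPLIES 1)) -> 0
  row 30 [11110]: (1 XOR ((NOT 0 AND 0) IMPLIES 1)) -> 0
  row 31 [11111]: (1 XOR ((NOT 1 AND 1) IMPLIES 1)) -> 0
Full result column, 8 rows per line (x1,x2 fixed per line; x3,x4,x5 runs 000..111 left to right):
  rows 0-7 [x1,x2=00]: 11111111  (ones: 8)
  rows 8-15 [x1,x2=01]: 11111111  (ones: 8)
  rows 16-23 [x1,x2=10]: 00000000  (ones: 0)
  rows 24-31 [x1,x2=11]: 00000000  (ones: 0)
Count of 1-rows = 8+8+0+0 = 16

16


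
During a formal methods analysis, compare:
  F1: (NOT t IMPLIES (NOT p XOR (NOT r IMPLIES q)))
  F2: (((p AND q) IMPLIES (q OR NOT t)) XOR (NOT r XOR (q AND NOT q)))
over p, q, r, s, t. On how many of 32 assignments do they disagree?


F1 = (NOT t IMPLIES (NOT p XOR (NOT r IMPLIES q)))
F2 = (((p AND q) IMPLIES (q OR NOT t)) XOR (NOT r XOR (q AND NOT q)))
Evaluate both on each of 32 rows (bits = p,q,r,s,t):
  row 0 [00000]: F1=1 F2=0 (differ) -> 1
  row 1 [00001]: F1=1 F2=0 (differ) -> 1
  row 2 [00010]: F1=1 F2=0 (differ) -> 1
  row 3 [00011]: F1=1 F2=0 (differ) -> 1
  row 4 [00100]: F1=0 F2=1 (differ) -> 1
  row 5 [00101]: F1=1 F2=1 -> 0
  row 6 [00110]: F1=0 F2=1 (differ) -> 1
  row 7 [00111]: F1=1 F2=1 -> 0
  row 8 [01000]: F1=0 F2=0 -> 0
  row 9 [01001]: F1=1 F2=0 (differ) -> 1
  row 10 [01010]: F1=0 F2=0 -> 0
  row 11 [01011]: F1=1 F2=0 (differ) -> 1
  row 12 [01100]: F1=0 F2=1 (differ) -> 1
  row 13 [01101]: F1=1 F2=1 -> 0
  row 14 [01110]: F1=0 F2=1 (differ) -> 1
  row 15 [01111]: F1=1 F2=1 -> 0
  row 16 [10000]: F1=0 F2=0 -> 0
  row 17 [10001]: F1=1 F2=0 (differ) -> 1
  row 18 [10010]: F1=0 F2=0 -> 0
  row 19 [10011]: F1=1 F2=0 (differ) -> 1
  row 20 [10100]: F1=1 F2=1 -> 0
  row 21 [10101]: F1=1 F2=1 -> 0
  row 22 [10110]: F1=1 F2=1 -> 0
  row 23 [10111]: F1=1 F2=1 -> 0
  row 24 [11000]: F1=1 F2=0 (differ) -> 1
  row 25 [11001]: F1=1 F2=0 (differ) -> 1
  row 26 [11010]: F1=1 F2=0 (differ) -> 1
  row 27 [11011]: F1=1 F2=0 (differ) -> 1
  row 28 [11100]: F1=1 F2=1 -> 0
  row 29 [11101]: F1=1 F2=1 -> 0
  row 30 [11110]: F1=1 F2=1 -> 0
  row 31 [11111]: F1=1 F2=1 -> 0
Full result column, 8 rows per line (p,q fixed per line; r,s,t runs 000..111 left to right):
  rows 0-7 [p,q=00]: 11111010  (ones: 6)
  rows 8-15 [p,q=01]: 01011010  (ones: 4)
  rows 16-23 [p,q=10]: 01010000  (ones: 2)
  rows 24-31 [p,q=11]: 11110000  (ones: 4)
Disagreements = 6+4+2+4 = 16

16


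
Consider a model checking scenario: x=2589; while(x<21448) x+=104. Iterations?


Step 1: x goes from 2589 toward 21448 by 104; the body runs while x<21448, so iterations = ceil((bound-start)/step)
Step 2: Distance=18859
Step 3: ceil(18859/104)=182

182


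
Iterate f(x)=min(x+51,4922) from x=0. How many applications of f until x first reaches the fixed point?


Step 1: x=0, cap=4922, increment=51
Step 2: x grows by 51 each step until capped at 4922; fixed point is x=4922
Step 3: iterations = ceil(4922/51) = 97

97


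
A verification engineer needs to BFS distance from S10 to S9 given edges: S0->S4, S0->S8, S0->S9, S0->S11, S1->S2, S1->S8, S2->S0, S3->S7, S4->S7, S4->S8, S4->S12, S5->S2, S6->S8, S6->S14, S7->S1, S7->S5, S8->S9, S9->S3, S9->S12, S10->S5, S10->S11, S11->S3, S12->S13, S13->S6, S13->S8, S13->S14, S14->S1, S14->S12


BFS layer-by-layer from S10:
  dist 0: {S10}
  dist 1: {S5, S11}
  dist 2: {S2, S3}
  dist 3: {S0, S7}
  dist 4: {S1, S4, S8, S9}
  -> S9 reached at distance 4
Shortest path length = 4

4


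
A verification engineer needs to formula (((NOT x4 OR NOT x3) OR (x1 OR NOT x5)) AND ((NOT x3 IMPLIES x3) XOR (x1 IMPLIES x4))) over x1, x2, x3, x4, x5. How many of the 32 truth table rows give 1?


Formula: (((NOT x4 OR NOT x3) OR (x1 OR NOT x5)) AND ((NOT x3 IMPLIES x3) XOR (x1 IMPLIES x4))) over 5 vars (32 rows)
Evaluate each row (x1, x2, x3, x4, x5 as bits, MSB first):
  row 0 [00000]: (((NOT 0 OR NOT 0) OR (0 OR NOT 0)) AND ((NOT 0 IMPLIES 0) XOR (0 IMPLIES 0))) -> 1
  row 1 [00001]: (((NOT 0 OR NOT 0) OR (0 OR NOT 1)) AND ((NOT 0 IMPLIES 0) XOR (0 IMPLIES 0))) -> 1
  row 2 [00010]: (((NOT 1 OR NOT 0) OR (0 OR NOT 0)) AND ((NOT 0 IMPLIES 0) XOR (0 IMPLIES 1))) -> 1
  row 3 [00011]: (((NOT 1 OR NOT 0) OR (0 OR NOT 1)) AND ((NOT 0 IMPLIES 0) XOR (0 IMPLIES 1))) -> 1
  row 4 [00100]: (((NOT 0 OR NOT 1) OR (0 OR NOT 0)) AND ((NOT 1 IMPLIES 1) XOR (0 IMPLIES 0))) -> 0
  row 5 [00101]: (((NOT 0 OR NOT 1) OR (0 OR NOT 1)) AND ((NOT 1 IMPLIES 1) XOR (0 IMPLIES 0))) -> 0
  row 6 [00110]: (((NOT 1 OR NOT 1) OR (0 OR NOT 0)) AND ((NOT 1 IMPLIES 1) XOR (0 IMPLIES 1))) -> 0
  row 7 [00111]: (((NOT 1 OR NOT 1) OR (0 OR NOT 1)) AND ((NOT 1 IMPLIES 1) XOR (0 IMPLIES 1))) -> 0
  row 8 [01000]: (((NOT 0 OR NOT 0) OR (0 OR NOT 0)) AND ((NOT 0 IMPLIES 0) XOR (0 IMPLIES 0))) -> 1
  row 9 [01001]: (((NOT 0 OR NOT 0) OR (0 OR NOT 1)) AND ((NOT 0 IMPLIES 0) XOR (0 IMPLIES 0))) -> 1
  row 10 [01010]: (((NOT 1 OR NOT 0) OR (0 OR NOT 0)) AND ((NOT 0 IMPLIES 0) XOR (0 IMPLIES 1))) -> 1
  row 11 [01011]: (((NOT 1 OR NOT 0) OR (0 OR NOT 1)) AND ((NOT 0 IMPLIES 0) XOR (0 IMPLIES 1))) -> 1
  row 12 [01100]: (((NOT 0 OR NOT 1) OR (0 OR NOT 0)) AND ((NOT 1 IMPLIES 1) XOR (0 IMPLIES 0))) -> 0
  row 13 [01101]: (((NOT 0 OR NOT 1) OR (0 OR NOT 1)) AND ((NOT 1 IMPLIES 1) XOR (0 IMPLIES 0))) -> 0
  row 14 [01110]: (((NOT 1 OR NOT 1) OR (0 OR NOT 0)) AND ((NOT 1 IMPLIES 1) XOR (0 IMPLIES 1))) -> 0
  row 15 [01111]: (((NOT 1 OR NOT 1) OR (0 OR NOT 1)) AND ((NOT 1 IMPLIES 1) XOR (0 IMPLIES 1))) -> 0
  row 16 [10000]: (((NOT 0 OR NOT 0) OR (1 OR NOT 0)) AND ((NOT 0 IMPLIES 0) XOR (1 IMPLIES 0))) -> 0
  row 17 [10001]: (((NOT 0 OR NOT 0) OR (1 OR NOT 1)) AND ((NOT 0 IMPLIES 0) XOR (1 IMPLIES 0))) -> 0
  row 18 [10010]: (((NOT 1 OR NOT 0) OR (1 OR NOT 0)) AND ((NOT 0 IMPLIES 0) XOR (1 IMPLIES 1))) -> 1
  row 19 [10011]: (((NOT 1 OR NOT 0) OR (1 OR NOT 1)) AND ((NOT 0 IMPLIES 0) XOR (1 IMPLIES 1))) -> 1
  row 20 [10100]: (((NOT 0 OR NOT 1) OR (1 OR NOT 0)) AND ((NOT 1 IMPLIES 1) XOR (1 IMPLIES 0))) -> 1
  row 21 [10101]: (((NOT 0 OR NOT 1) OR (1 OR NOT 1)) AND ((NOT 1 IMPLIES 1) XOR (1 IMPLIES 0))) -> 1
  row 22 [10110]: (((NOT 1 OR NOT 1) OR (1 OR NOT 0)) AND ((NOT 1 IMPLIES 1) XOR (1 IMPLIES 1))) -> 0
  row 23 [10111]: (((NOT 1 OR NOT 1) OR (1 OR NOT 1)) AND ((NOT 1 IMPLIES 1) XOR (1 IMPLIES 1))) -> 0
  row 24 [11000]: (((NOT 0 OR NOT 0) OR (1 OR NOT 0)) AND ((NOT 0 IMPLIES 0) XOR (1 IMPLIES 0))) -> 0
  row 25 [11001]: (((NOT 0 OR NOT 0) OR (1 OR NOT 1)) AND ((NOT 0 IMPLIES 0) XOR (1 IMPLIES 0))) -> 0
  row 26 [11010]: (((NOT 1 OR NOT 0) OR (1 OR NOT 0)) AND ((NOT 0 IMPLIES 0) XOR (1 IMPLIES 1))) -> 1
  row 27 [11011]: (((NOT 1 OR NOT 0) OR (1 OR NOT 1)) AND ((NOT 0 IMPLIES 0) XOR (1 IMPLIES 1))) -> 1
  row 28 [11100]: (((NOT 0 OR NOT 1) OR (1 OR NOT 0)) AND ((NOT 1 IMPLIES 1) XOR (1 IMPLIES 0))) -> 1
  row 29 [11101]: (((NOT 0 OR NOT 1) OR (1 OR NOT 1)) AND ((NOT 1 IMPLIES 1) XOR (1 IMPLIES 0))) -> 1
  row 30 [11110]: (((NOT 1 OR NOT 1) OR (1 OR NOT 0)) AND ((NOT 1 IMPLIES 1) XOR (1 IMPLIES 1))) -> 0
  row 31 [11111]: (((NOT 1 OR NOT 1) OR (1 OR NOT 1)) AND ((NOT 1 IMPLIES 1) XOR (1 IMPLIES 1))) -> 0
Full result column, 8 rows per line (x1,x2 fixed per line; x3,x4,x5 runs 000..111 left to right):
  rows 0-7 [x1,x2=00]: 11110000  (ones: 4)
  rows 8-15 [x1,x2=01]: 11110000  (ones: 4)
  rows 16-23 [x1,x2=10]: 00111100  (ones: 4)
  rows 24-31 [x1,x2=11]: 00111100  (ones: 4)
Count of 1-rows = 4+4+4+4 = 16

16


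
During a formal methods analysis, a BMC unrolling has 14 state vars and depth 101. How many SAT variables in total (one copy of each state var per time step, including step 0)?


BMC unrolls to depth k, creating one copy of each state var for steps 0..k.
Step count = 101 + 1 = 102 (steps 0 through 101)
Vars per step = 14
Total = 14 * 102 = 1428

1428


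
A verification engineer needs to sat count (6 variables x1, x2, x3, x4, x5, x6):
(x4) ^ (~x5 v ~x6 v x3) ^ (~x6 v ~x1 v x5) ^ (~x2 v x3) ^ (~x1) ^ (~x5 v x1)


CNF with 6 clauses over 6 vars (64 assignments).
An assignment satisfies CNF iff every clause has >=1 true literal.
Check each row (bits = x1,x2,x3,x4,x5,x6; clause T/F shown):
  row 0 [000000]: clauses=FTTTTT -> 0
  row 1 [000001]: clauses=FTTTTT -> 0
  row 2 [000010]: clauses=FTTTTF -> 0
  row 3 [000011]: clauses=FFTTTF -> 0
  row 4 [000100]: clauses=TTTTTT -> 1
  (every remaining row is evaluated the same way; all 64 results are listed next)
Full result column, 8 rows per line (x1,x2,x3 fixed per line; x4,x5,x6 runs 000..111 left to right):
  rows 0-7 [x1,x2,x3=000]: 00001100  (ones: 2)
  rows 8-15 [x1,x2,x3=001]: 00001100  (ones: 2)
  rows 16-23 [x1,x2,x3=010]: 00000000  (ones: 0)
  rows 24-31 [x1,x2,x3=011]: 00001100  (ones: 2)
  rows 32-39 [x1,x2,x3=100]: 00000000  (ones: 0)
  rows 40-47 [x1,x2,x3=101]: 00000000  (ones: 0)
  rows 48-55 [x1,x2,x3=110]: 00000000  (ones: 0)
  rows 56-63 [x1,x2,x3=111]: 00000000  (ones: 0)
Satisfying assignments = 2+2+0+2+0+0+0+0 = 6

6


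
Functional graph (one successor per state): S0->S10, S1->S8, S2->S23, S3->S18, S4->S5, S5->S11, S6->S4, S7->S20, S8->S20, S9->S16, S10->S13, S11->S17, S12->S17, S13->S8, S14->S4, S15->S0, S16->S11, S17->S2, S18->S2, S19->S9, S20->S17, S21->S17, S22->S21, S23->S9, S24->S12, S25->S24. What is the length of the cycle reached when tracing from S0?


Trace from S0 until a state repeats:
  S0 -> S10 -> S13 -> S8 -> S20 -> S17 -> S2 -> S23 -> S9 -> S16 -> S11 -> S17
S17 first seen at step 5, revisited at step 11.
Cycle length = 11 - 5 = 6

6


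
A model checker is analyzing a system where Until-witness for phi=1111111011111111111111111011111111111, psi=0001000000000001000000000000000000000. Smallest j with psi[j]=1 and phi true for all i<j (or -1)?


(phi U psi) at 0: need smallest j with psi[j]=1 and phi[i]=1 for all i in [0,j).
Scan from step 0:
  step 0: phi=1, psi=0 -> continue
  step 1: phi=1, psi=0 -> continue
  step 2: phi=1, psi=0 -> continue
  step 3: psi=1 and phi held for [0,3) -> witness found
Witness step = 3

3


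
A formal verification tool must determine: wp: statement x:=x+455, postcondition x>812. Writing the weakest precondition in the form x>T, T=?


Formula: wp(x:=E, P) = P[E/x] (substitute E for x in postcondition)
Step 1: Postcondition: x>812
Step 2: Substitute x+455 for x: x+455>812
Step 3: Solve for x: x > 812-455 = 357

357


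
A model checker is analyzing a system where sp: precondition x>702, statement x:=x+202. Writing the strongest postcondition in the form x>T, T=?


Formula: sp(P, x:=E) = exists old_x. (x = E[old_x/x]) AND P[old_x/x] (old_x is the value of x before the assignment; eliminate old_x by solving x = E[old_x/x] for old_x)
Step 1: Precondition P: x>702, i.e. old_x > 702
Step 2: Assignment gives x = old_x + 202, so old_x = x - 202
Step 3: Substitute into P: x - 202 > 702
Step 4: Simplify: x > 702+202 = 904

904


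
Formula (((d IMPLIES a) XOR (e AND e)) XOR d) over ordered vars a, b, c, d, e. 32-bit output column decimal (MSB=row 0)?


Formula: (((d IMPLIES a) XOR (e AND e)) XOR d) over a, b, c, d, e (32 rows)
Evaluate each row (bits = a,b,c,d,e, MSB first):
  row 0 [00000]: (((0 IMPLIES 0) XOR (0 AND 0)) XOR 0) -> 1
  row 1 [00001]: (((0 IMPLIES 0) XOR (1 AND 1)) XOR 0) -> 0
  row 2 [00010]: (((1 IMPLIES 0) XOR (0 AND 0)) XOR 1) -> 1
  row 3 [00011]: (((1 IMPLIES 0) XOR (1 AND 1)) XOR 1) -> 0
  row 4 [00100]: (((0 IMPLIES 0) XOR (0 AND 0)) XOR 0) -> 1
  row 5 [00101]: (((0 IMPLIES 0) XOR (1 AND 1)) XOR 0) -> 0
  row 6 [00110]: (((1 IMPLIES 0) XOR (0 AND 0)) XOR 1) -> 1
  row 7 [00111]: (((1 IMPLIES 0) XOR (1 AND 1)) XOR 1) -> 0
  row 8 [01000]: (((0 IMPLIES 0) XOR (0 AND 0)) XOR 0) -> 1
  row 9 [01001]: (((0 IMPLIES 0) XOR (1 AND 1)) XOR 0) -> 0
  row 10 [01010]: (((1 IMPLIES 0) XOR (0 AND 0)) XOR 1) -> 1
  row 11 [01011]: (((1 IMPLIES 0) XOR (1 AND 1)) XOR 1) -> 0
  row 12 [01100]: (((0 IMPLIES 0) XOR (0 AND 0)) XOR 0) -> 1
  row 13 [01101]: (((0 IMPLIES 0) XOR (1 AND 1)) XOR 0) -> 0
  row 14 [01110]: (((1 IMPLIES 0) XOR (0 AND 0)) XOR 1) -> 1
  row 15 [01111]: (((1 IMPLIES 0) XOR (1 AND 1)) XOR 1) -> 0
  row 16 [10000]: (((0 IMPLIES 1) XOR (0 AND 0)) XOR 0) -> 1
  row 17 [10001]: (((0 IMPLIES 1) XOR (1 AND 1)) XOR 0) -> 0
  row 18 [10010]: (((1 IMPLIES 1) XOR (0 AND 0)) XOR 1) -> 0
  row 19 [10011]: (((1 IMPLIES 1) XOR (1 AND 1)) XOR 1) -> 1
  row 20 [10100]: (((0 IMPLIES 1) XOR (0 AND 0)) XOR 0) -> 1
  row 21 [10101]: (((0 IMPLIES 1) XOR (1 AND 1)) XOR 0) -> 0
  row 22 [10110]: (((1 IMPLIES 1) XOR (0 AND 0)) XOR 1) -> 0
  row 23 [10111]: (((1 IMPLIES 1) XOR (1 AND 1)) XOR 1) -> 1
  row 24 [11000]: (((0 IMPLIES 1) XOR (0 AND 0)) XOR 0) -> 1
  row 25 [11001]: (((0 IMPLIES 1) XOR (1 AND 1)) XOR 0) -> 0
  row 26 [11010]: (((1 IMPLIES 1) XOR (0 AND 0)) XOR 1) -> 0
  row 27 [11011]: (((1 IMPLIES 1) XOR (1 AND 1)) XOR 1) -> 1
  row 28 [11100]: (((0 IMPLIES 1) XOR (0 AND 0)) XOR 0) -> 1
  row 29 [11101]: (((0 IMPLIES 1) XOR (1 AND 1)) XOR 0) -> 0
  row 30 [11110]: (((1 IMPLIES 1) XOR (0 AND 0)) XOR 1) -> 0
  row 31 [11111]: (((1 IMPLIES 1) XOR (1 AND 1)) XOR 1) -> 1
Full result column, 4 rows per line (a,b,c fixed per line; d,e runs 00..11 left to right):
  rows 0-3 [a,b,c=000]: 1010  = hex A
  rows 4-7 [a,b,c=001]: 1010  = hex A
  rows 8-11 [a,b,c=010]: 1010  = hex A
  rows 12-15 [a,b,c=011]: 1010  = hex A
  rows 16-19 [a,b,c=100]: 1001  = hex 9
  rows 20-23 [a,b,c=101]: 1001  = hex 9
  rows 24-27 [a,b,c=110]: 1001  = hex 9
  rows 28-31 [a,b,c=111]: 1001  = hex 9
Output column (row 0 .. row 31) = 10101010101010101001100110011001
Output column grouped in 4s = 1010 1010 1010 1010 1001 1001 1001 1001 = 0xAAAA9999
Convert to decimal digit by digit (value = value*16 + digit):
  A -> 10
  10*16 + 10 (A) = 170
  170*16 + 10 (A) = 2730
  2730*16 + 10 (A) = 43690
  43690*16 + 9 = 699049
  699049*16 + 9 = 11184793
  11184793*16 + 9 = 178956697
  178956697*16 + 9 = 2863307161
Decimal = 2863307161

2863307161


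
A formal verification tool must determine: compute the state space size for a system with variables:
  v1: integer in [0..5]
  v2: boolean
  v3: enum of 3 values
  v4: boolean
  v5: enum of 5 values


State space = product of domain sizes of all variables.
Domain sizes:
  v1 (integer in [0..5]): 6
  v2 (boolean): 2
  v3 (enum of 3 values): 3
  v4 (boolean): 2
  v5 (enum of 5 values): 5
Product = 6 * 2 * 3 * 2 * 5 = 360

360


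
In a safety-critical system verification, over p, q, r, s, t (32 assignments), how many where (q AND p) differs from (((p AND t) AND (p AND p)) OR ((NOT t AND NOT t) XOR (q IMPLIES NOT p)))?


F1 = (q AND p)
F2 = (((p AND t) AND (p AND p)) OR ((NOT t AND NOT t) XOR (q IMPLIES NOT p)))
Evaluate both on each of 32 rows (bits = p,q,r,s,t):
  row 0 [00000]: F1=0 F2=0 -> 0
  row 1 [00001]: F1=0 F2=1 (differ) -> 1
  row 2 [00010]: F1=0 F2=0 -> 0
  row 3 [00011]: F1=0 F2=1 (differ) -> 1
  row 4 [00100]: F1=0 F2=0 -> 0
  row 5 [00101]: F1=0 F2=1 (differ) -> 1
  row 6 [00110]: F1=0 F2=0 -> 0
  row 7 [00111]: F1=0 F2=1 (differ) -> 1
  row 8 [01000]: F1=0 F2=0 -> 0
  row 9 [01001]: F1=0 F2=1 (differ) -> 1
  row 10 [01010]: F1=0 F2=0 -> 0
  row 11 [01011]: F1=0 F2=1 (differ) -> 1
  row 12 [01100]: F1=0 F2=0 -> 0
  row 13 [01101]: F1=0 F2=1 (differ) -> 1
  row 14 [01110]: F1=0 F2=0 -> 0
  row 15 [01111]: F1=0 F2=1 (differ) -> 1
  row 16 [10000]: F1=0 F2=0 -> 0
  row 17 [10001]: F1=0 F2=1 (differ) -> 1
  row 18 [10010]: F1=0 F2=0 -> 0
  row 19 [10011]: F1=0 F2=1 (differ) -> 1
  row 20 [10100]: F1=0 F2=0 -> 0
  row 21 [10101]: F1=0 F2=1 (differ) -> 1
  row 22 [10110]: F1=0 F2=0 -> 0
  row 23 [10111]: F1=0 F2=1 (differ) -> 1
  row 24 [11000]: F1=1 F2=1 -> 0
  row 25 [11001]: F1=1 F2=1 -> 0
  row 26 [11010]: F1=1 F2=1 -> 0
  row 27 [11011]: F1=1 F2=1 -> 0
  row 28 [11100]: F1=1 F2=1 -> 0
  row 29 [11101]: F1=1 F2=1 -> 0
  row 30 [11110]: F1=1 F2=1 -> 0
  row 31 [11111]: F1=1 F2=1 -> 0
Full result column, 8 rows per line (p,q fixed per line; r,s,t runs 000..111 left to right):
  rows 0-7 [p,q=00]: 01010101  (ones: 4)
  rows 8-15 [p,q=01]: 01010101  (ones: 4)
  rows 16-23 [p,q=10]: 01010101  (ones: 4)
  rows 24-31 [p,q=11]: 00000000  (ones: 0)
Disagreements = 4+4+4+0 = 12

12


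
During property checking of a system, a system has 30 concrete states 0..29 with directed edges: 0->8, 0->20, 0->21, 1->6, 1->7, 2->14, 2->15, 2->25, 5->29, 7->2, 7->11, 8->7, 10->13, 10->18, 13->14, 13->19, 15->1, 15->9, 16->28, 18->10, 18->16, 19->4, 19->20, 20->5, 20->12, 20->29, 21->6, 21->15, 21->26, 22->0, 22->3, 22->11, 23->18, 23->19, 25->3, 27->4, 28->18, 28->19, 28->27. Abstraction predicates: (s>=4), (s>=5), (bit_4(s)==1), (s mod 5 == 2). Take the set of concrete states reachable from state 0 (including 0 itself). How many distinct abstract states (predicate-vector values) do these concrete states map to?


BFS from 0:
Concrete reachable: {0, 1, 2, 3, 5, 6, 7, 8, 9, 11, 12, 14, 15, 20, 21, 25, 26, 29}
Abstract via predicates (s>=4), (s>=5), (bit_4(s)==1), (s mod 5 == 2):
  (0,0,0,0) <- {0, 1, 3}
  (0,0,0,1) <- {2}
  (1,1,0,0) <- {5, 6, 8, 9, 11, 14, 15}
  (1,1,0,1) <- {7, 12}
  (1,1,1,0) <- {20, 21, 25, 26, 29}
Distinct abstract states = 5

5


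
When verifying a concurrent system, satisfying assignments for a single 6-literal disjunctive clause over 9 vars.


Step 1: Total=2^9=512
Step 2: Unsat when all 6 false: 2^3=8
Step 3: Sat=512-8=504

504


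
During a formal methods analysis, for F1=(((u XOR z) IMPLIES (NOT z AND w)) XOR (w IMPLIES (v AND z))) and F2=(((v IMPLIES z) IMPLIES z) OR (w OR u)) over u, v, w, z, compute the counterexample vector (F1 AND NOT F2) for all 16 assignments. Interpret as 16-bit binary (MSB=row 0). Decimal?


F1 = (((u XOR z) IMPLIES (NOT z AND w)) XOR (w IMPLIES (v AND z)))
F2 = (((v IMPLIES z) IMPLIES z) OR (w OR u))
Counterexample to F1=>F2 is where F1=1 and F2=0.
Evaluate each row (bits = u,v,w,z, MSB first):
  row 0 [0000]: F1=0 F2=0 -> F1&~F2 -> 0
  row 1 [0001]: F1=1 F2=1 -> F1&~F2 -> 0
  row 2 [0010]: F1=1 F2=1 -> F1&~F2 -> 0
  row 3 [0011]: F1=0 F2=1 -> F1&~F2 -> 0
  row 4 [0100]: F1=0 F2=1 -> F1&~F2 -> 0
  row 5 [0101]: F1=1 F2=1 -> F1&~F2 -> 0
  row 6 [0110]: F1=1 F2=1 -> F1&~F2 -> 0
  row 7 [0111]: F1=1 F2=1 -> F1&~F2 -> 0
  row 8 [1000]: F1=1 F2=1 -> F1&~F2 -> 0
  row 9 [1001]: F1=0 F2=1 -> F1&~F2 -> 0
  row 10 [1010]: F1=1 F2=1 -> F1&~F2 -> 0
  row 11 [1011]: F1=1 F2=1 -> F1&~F2 -> 0
  row 12 [1100]: F1=1 F2=1 -> F1&~F2 -> 0
  row 13 [1101]: F1=0 F2=1 -> F1&~F2 -> 0
  row 14 [1110]: F1=1 F2=1 -> F1&~F2 -> 0
  row 15 [1111]: F1=0 F2=1 -> F1&~F2 -> 0
Full result column, 4 rows per line (u,v fixed per line; w,z runs 00..11 left to right):
  rows 0-3 [u,v=00]: 0000  = hex 0
  rows 4-7 [u,v=01]: 0000  = hex 0
  rows 8-11 [u,v=10]: 0000  = hex 0
  rows 12-15 [u,v=11]: 0000  = hex 0
Counterexample vector (row 0 .. row 15) = 0000000000000000
Output column grouped in 4s = 0000 0000 0000 0000 = 0x0000
Convert to decimal digit by digit (value = value*16 + digit):
  0 -> 0
  0*16 + 0 = 0
  0*16 + 0 = 0
  0*16 + 0 = 0
Decimal = 0

0


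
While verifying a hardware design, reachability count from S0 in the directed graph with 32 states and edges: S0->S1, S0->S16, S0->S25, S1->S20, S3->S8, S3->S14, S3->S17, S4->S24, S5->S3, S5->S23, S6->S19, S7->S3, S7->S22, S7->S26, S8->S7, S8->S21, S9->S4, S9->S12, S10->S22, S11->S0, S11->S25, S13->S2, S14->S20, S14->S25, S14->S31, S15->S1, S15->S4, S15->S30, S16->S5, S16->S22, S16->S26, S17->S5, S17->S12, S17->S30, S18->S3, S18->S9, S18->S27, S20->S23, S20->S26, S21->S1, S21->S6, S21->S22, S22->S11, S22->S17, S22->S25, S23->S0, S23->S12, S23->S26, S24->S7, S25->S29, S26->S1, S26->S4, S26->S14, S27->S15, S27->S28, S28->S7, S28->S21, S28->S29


BFS from S0:
  layer 0: {S0}
  layer 1: {S1, S16, S25}
  layer 2: {S5, S20, S22, S26, S29}
  layer 3: {S3, S4, S11, S14, S17, S23}
  layer 4: {S8, S12, S24, S30, S31}
  layer 5: {S7, S21}
  layer 6: {S6}
  layer 7: {S19}
Reachable set: {S0, S1, S3, S4, S5, S6, S7, S8, S11, S12, S14, S16, S17, S19, S20, S21, S22, S23, S24, S25, S26, S29, S30, S31}
Count = 24

24


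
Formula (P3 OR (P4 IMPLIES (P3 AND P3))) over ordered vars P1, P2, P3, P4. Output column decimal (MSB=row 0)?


Formula: (P3 OR (P4 IMPLIES (P3 AND P3))) over P1, P2, P3, P4 (16 rows)
Evaluate each row (bits = P1,P2,P3,P4, MSB first):
  row 0 [0000]: (0 OR (0 IMPLIES (0 AND 0))) -> 1
  row 1 [0001]: (0 OR (1 IMPLIES (0 AND 0))) -> 0
  row 2 [0010]: (1 OR (0 IMPLIES (1 AND 1))) -> 1
  row 3 [0011]: (1 OR (1 IMPLIES (1 AND 1))) -> 1
  row 4 [0100]: (0 OR (0 IMPLIES (0 AND 0))) -> 1
  row 5 [0101]: (0 OR (1 IMPLIES (0 AND 0))) -> 0
  row 6 [0110]: (1 OR (0 IMPLIES (1 AND 1))) -> 1
  row 7 [0111]: (1 OR (1 IMPLIES (1 AND 1))) -> 1
  row 8 [1000]: (0 OR (0 IMPLIES (0 AND 0))) -> 1
  row 9 [1001]: (0 OR (1 IMPLIES (0 AND 0))) -> 0
  row 10 [1010]: (1 OR (0 IMPLIES (1 AND 1))) -> 1
  row 11 [1011]: (1 OR (1 IMPLIES (1 AND 1))) -> 1
  row 12 [1100]: (0 OR (0 IMPLIES (0 AND 0))) -> 1
  row 13 [1101]: (0 OR (1 IMPLIES (0 AND 0))) -> 0
  row 14 [1110]: (1 OR (0 IMPLIES (1 AND 1))) -> 1
  row 15 [1111]: (1 OR (1 IMPLIES (1 AND 1))) -> 1
Full result column, 4 rows per line (P1,P2 fixed per line; P3,P4 runs 00..11 left to right):
  rows 0-3 [P1,P2=00]: 1011  = hex B
  rows 4-7 [P1,P2=01]: 1011  = hex B
  rows 8-11 [P1,P2=10]: 1011  = hex B
  rows 12-15 [P1,P2=11]: 1011  = hex B
Output column (row 0 .. row 15) = 1011101110111011
Output column grouped in 4s = 1011 1011 1011 1011 = 0xBBBB
Convert to decimal digit by digit (value = value*16 + digit):
  B -> 11
  11*16 + 11 (B) = 187
  187*16 + 11 (B) = 3003
  3003*16 + 11 (B) = 48059
Decimal = 48059

48059


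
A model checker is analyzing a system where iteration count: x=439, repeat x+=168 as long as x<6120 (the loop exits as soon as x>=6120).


Step 1: x goes from 439 toward 6120 by 168; the body runs while x<6120, so iterations = ceil((bound-start)/step)
Step 2: Distance=5681
Step 3: ceil(5681/168)=34

34


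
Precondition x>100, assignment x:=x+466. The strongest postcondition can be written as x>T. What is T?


Formula: sp(P, x:=E) = exists old_x. (x = E[old_x/x]) AND P[old_x/x] (old_x is the value of x before the assignment; eliminate old_x by solving x = E[old_x/x] for old_x)
Step 1: Precondition P: x>100, i.e. old_x > 100
Step 2: Assignment gives x = old_x + 466, so old_x = x - 466
Step 3: Substitute into P: x - 466 > 100
Step 4: Simplify: x > 100+466 = 566

566


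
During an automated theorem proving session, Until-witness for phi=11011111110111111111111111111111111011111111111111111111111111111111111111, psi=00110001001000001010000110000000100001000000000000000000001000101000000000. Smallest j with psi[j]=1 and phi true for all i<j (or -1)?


(phi U psi) at 0: need smallest j with psi[j]=1 and phi[i]=1 for all i in [0,j).
Scan from step 0:
  step 0: phi=1, psi=0 -> continue
  step 1: phi=1, psi=0 -> continue
  step 2: psi=1 and phi held for [0,2) -> witness found
Witness step = 2

2


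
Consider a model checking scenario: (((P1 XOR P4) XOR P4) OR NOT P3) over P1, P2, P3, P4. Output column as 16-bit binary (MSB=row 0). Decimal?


Formula: (((P1 XOR P4) XOR P4) OR NOT P3) over P1, P2, P3, P4 (16 rows)
Evaluate each row (bits = P1,P2,P3,P4, MSB first):
  row 0 [0000]: (((0 XOR 0) XOR 0) OR NOT 0) -> 1
  row 1 [0001]: (((0 XOR 1) XOR 1) OR NOT 0) -> 1
  row 2 [0010]: (((0 XOR 0) XOR 0) OR NOT 1) -> 0
  row 3 [0011]: (((0 XOR 1) XOR 1) OR NOT 1) -> 0
  row 4 [0100]: (((0 XOR 0) XOR 0) OR NOT 0) -> 1
  row 5 [0101]: (((0 XOR 1) XOR 1) OR NOT 0) -> 1
  row 6 [0110]: (((0 XOR 0) XOR 0) OR NOT 1) -> 0
  row 7 [0111]: (((0 XOR 1) XOR 1) OR NOT 1) -> 0
  row 8 [1000]: (((1 XOR 0) XOR 0) OR NOT 0) -> 1
  row 9 [1001]: (((1 XOR 1) XOR 1) OR NOT 0) -> 1
  row 10 [1010]: (((1 XOR 0) XOR 0) OR NOT 1) -> 1
  row 11 [1011]: (((1 XOR 1) XOR 1) OR NOT 1) -> 1
  row 12 [1100]: (((1 XOR 0) XOR 0) OR NOT 0) -> 1
  row 13 [1101]: (((1 XOR 1) XOR 1) OR NOT 0) -> 1
  row 14 [1110]: (((1 XOR 0) XOR 0) OR NOT 1) -> 1
  row 15 [1111]: (((1 XOR 1) XOR 1) OR NOT 1) -> 1
Full result column, 4 rows per line (P1,P2 fixed per line; P3,P4 runs 00..11 left to right):
  rows 0-3 [P1,P2=00]: 1100  = hex C
  rows 4-7 [P1,P2=01]: 1100  = hex C
  rows 8-11 [P1,P2=10]: 1111  = hex F
  rows 12-15 [P1,P2=11]: 1111  = hex F
Output column (row 0 .. row 15) = 1100110011111111
Output column grouped in 4s = 1100 1100 1111 1111 = 0xCCFF
Convert to decimal digit by digit (value = value*16 + digit):
  C -> 12
  12*16 + 12 (C) = 204
  204*16 + 15 (F) = 3279
  3279*16 + 15 (F) = 52479
Decimal = 52479

52479


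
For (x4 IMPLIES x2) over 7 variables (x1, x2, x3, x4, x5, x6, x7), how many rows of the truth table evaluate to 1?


Formula: (x4 IMPLIES x2) over 7 vars (128 rows)
Evaluate each row (x1, x2, x3, x4, x5, x6, x7 as bits, MSB first):
  row 0 [0000000]: (0 IMPLIES 0) -> 1
  row 1 [0000001]: (0 IMPLIES 0) -> 1
  row 2 [0000010]: (0 IMPLIES 0) -> 1
  row 3 [0000011]: (0 IMPLIES 0) -> 1
  row 4 [0000100]: (0 IMPLIES 0) -> 1
  (every remaining row is evaluated the same way; all 128 results are listed next)
Full result column, 8 rows per line (x1,x2,x3,x4 fixed per line; x5,x6,x7 runs 000..111 left to right):
  rows 0-7 [x1,x2,x3,x4=0000]: 11111111  (ones: 8)
  rows 8-15 [x1,x2,x3,x4=0001]: 00000000  (ones: 0)
  rows 16-23 [x1,x2,x3,x4=0010]: 11111111  (ones: 8)
  rows 24-31 [x1,x2,x3,x4=0011]: 00000000  (ones: 0)
  rows 32-39 [x1,x2,x3,x4=0100]: 11111111  (ones: 8)
  rows 40-47 [x1,x2,x3,x4=0101]: 11111111  (ones: 8)
  rows 48-55 [x1,x2,x3,x4=0110]: 11111111  (ones: 8)
  rows 56-63 [x1,x2,x3,x4=0111]: 11111111  (ones: 8)
  rows 64-71 [x1,x2,x3,x4=1000]: 11111111  (ones: 8)
  rows 72-79 [x1,x2,x3,x4=1001]: 00000000  (ones: 0)
  rows 80-87 [x1,x2,x3,x4=1010]: 11111111  (ones: 8)
  rows 88-95 [x1,x2,x3,x4=1011]: 00000000  (ones: 0)
  rows 96-103 [x1,x2,x3,x4=1100]: 11111111  (ones: 8)
  rows 104-111 [x1,x2,x3,x4=1101]: 11111111  (ones: 8)
  rows 112-119 [x1,x2,x3,x4=1110]: 11111111  (ones: 8)
  rows 120-127 [x1,x2,x3,x4=1111]: 11111111  (ones: 8)
Count of 1-rows = 8+0+8+0+8+8+8+8+8+0+8+0+8+8+8+8 = 96

96


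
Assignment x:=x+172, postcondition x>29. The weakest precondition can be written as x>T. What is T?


Formula: wp(x:=E, P) = P[E/x] (substitute E for x in postcondition)
Step 1: Postcondition: x>29
Step 2: Substitute x+172 for x: x+172>29
Step 3: Solve for x: x > 29-172 = -143

-143


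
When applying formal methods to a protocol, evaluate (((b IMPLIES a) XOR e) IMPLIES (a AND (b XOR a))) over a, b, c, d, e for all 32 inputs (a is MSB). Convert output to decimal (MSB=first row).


Formula: (((b IMPLIES a) XOR e) IMPLIES (a AND (b XOR a))) over a, b, c, d, e (32 rows)
Evaluate each row (bits = a,b,c,d,e, MSB first):
  row 0 [00000]: (((0 IMPLIES 0) XOR 0) IMPLIES (0 AND (0 XOR 0))) -> 0
  row 1 [00001]: (((0 IMPLIES 0) XOR 1) IMPLIES (0 AND (0 XOR 0))) -> 1
  row 2 [00010]: (((0 IMPLIES 0) XOR 0) IMPLIES (0 AND (0 XOR 0))) -> 0
  row 3 [00011]: (((0 IMPLIES 0) XOR 1) IMPLIES (0 AND (0 XOR 0))) -> 1
  row 4 [00100]: (((0 IMPLIES 0) XOR 0) IMPLIES (0 AND (0 XOR 0))) -> 0
  row 5 [00101]: (((0 IMPLIES 0) XOR 1) IMPLIES (0 AND (0 XOR 0))) -> 1
  row 6 [00110]: (((0 IMPLIES 0) XOR 0) IMPLIES (0 AND (0 XOR 0))) -> 0
  row 7 [00111]: (((0 IMPLIES 0) XOR 1) IMPLIES (0 AND (0 XOR 0))) -> 1
  row 8 [01000]: (((1 IMPLIES 0) XOR 0) IMPLIES (0 AND (1 XOR 0))) -> 1
  row 9 [01001]: (((1 IMPLIES 0) XOR 1) IMPLIES (0 AND (1 XOR 0))) -> 0
  row 10 [01010]: (((1 IMPLIES 0) XOR 0) IMPLIES (0 AND (1 XOR 0))) -> 1
  row 11 [01011]: (((1 IMPLIES 0) XOR 1) IMPLIES (0 AND (1 XOR 0))) -> 0
  row 12 [01100]: (((1 IMPLIES 0) XOR 0) IMPLIES (0 AND (1 XOR 0))) -> 1
  row 13 [01101]: (((1 IMPLIES 0) XOR 1) IMPLIES (0 AND (1 XOR 0))) -> 0
  row 14 [01110]: (((1 IMPLIES 0) XOR 0) IMPLIES (0 AND (1 XOR 0))) -> 1
  row 15 [01111]: (((1 IMPLIES 0) XOR 1) IMPLIES (0 AND (1 XOR 0))) -> 0
  row 16 [10000]: (((0 IMPLIES 1) XOR 0) IMPLIES (1 AND (0 XOR 1))) -> 1
  row 17 [10001]: (((0 IMPLIES 1) XOR 1) IMPLIES (1 AND (0 XOR 1))) -> 1
  row 18 [10010]: (((0 IMPLIES 1) XOR 0) IMPLIES (1 AND (0 XOR 1))) -> 1
  row 19 [10011]: (((0 IMPLIES 1) XOR 1) IMPLIES (1 AND (0 XOR 1))) -> 1
  row 20 [10100]: (((0 IMPLIES 1) XOR 0) IMPLIES (1 AND (0 XOR 1))) -> 1
  row 21 [10101]: (((0 IMPLIES 1) XOR 1) IMPLIES (1 AND (0 XOR 1))) -> 1
  row 22 [10110]: (((0 IMPLIES 1) XOR 0) IMPLIES (1 AND (0 XOR 1))) -> 1
  row 23 [10111]: (((0 IMPLIES 1) XOR 1) IMPLIES (1 AND (0 XOR 1))) -> 1
  row 24 [11000]: (((1 IMPLIES 1) XOR 0) IMPLIES (1 AND (1 XOR 1))) -> 0
  row 25 [11001]: (((1 IMPLIES 1) XOR 1) IMPLIES (1 AND (1 XOR 1))) -> 1
  row 26 [11010]: (((1 IMPLIES 1) XOR 0) IMPLIES (1 AND (1 XOR 1))) -> 0
  row 27 [11011]: (((1 IMPLIES 1) XOR 1) IMPLIES (1 AND (1 XOR 1))) -> 1
  row 28 [11100]: (((1 IMPLIES 1) XOR 0) IMPLIES (1 AND (1 XOR 1))) -> 0
  row 29 [11101]: (((1 IMPLIES 1) XOR 1) IMPLIES (1 AND (1 XOR 1))) -> 1
  row 30 [11110]: (((1 IMPLIES 1) XOR 0) IMPLIES (1 AND (1 XOR 1))) -> 0
  row 31 [11111]: (((1 IMPLIES 1) XOR 1) IMPLIES (1 AND (1 XOR 1))) -> 1
Full result column, 4 rows per line (a,b,c fixed per line; d,e runs 00..11 left to right):
  rows 0-3 [a,b,c=000]: 0101  = hex 5
  rows 4-7 [a,b,c=001]: 0101  = hex 5
  rows 8-11 [a,b,c=010]: 1010  = hex A
  rows 12-15 [a,b,c=011]: 1010  = hex A
  rows 16-19 [a,b,c=100]: 1111  = hex F
  rows 20-23 [a,b,c=101]: 1111  = hex F
  rows 24-27 [a,b,c=110]: 0101  = hex 5
  rows 28-31 [a,b,c=111]: 0101  = hex 5
Output column (row 0 .. row 31) = 01010101101010101111111101010101
Output column grouped in 4s = 0101 0101 1010 1010 1111 1111 0101 0101 = 0x55AAFF55
Convert to decimal digit by digit (value = value*16 + digit):
  5 -> 5
  5*16 + 5 = 85
  85*16 + 10 (A) = 1370
  1370*16 + 10 (A) = 21930
  21930*16 + 15 (F) = 350895
  350895*16 + 15 (F) = 5614335
  5614335*16 + 5 = 89829365
  89829365*16 + 5 = 1437269845
Decimal = 1437269845

1437269845


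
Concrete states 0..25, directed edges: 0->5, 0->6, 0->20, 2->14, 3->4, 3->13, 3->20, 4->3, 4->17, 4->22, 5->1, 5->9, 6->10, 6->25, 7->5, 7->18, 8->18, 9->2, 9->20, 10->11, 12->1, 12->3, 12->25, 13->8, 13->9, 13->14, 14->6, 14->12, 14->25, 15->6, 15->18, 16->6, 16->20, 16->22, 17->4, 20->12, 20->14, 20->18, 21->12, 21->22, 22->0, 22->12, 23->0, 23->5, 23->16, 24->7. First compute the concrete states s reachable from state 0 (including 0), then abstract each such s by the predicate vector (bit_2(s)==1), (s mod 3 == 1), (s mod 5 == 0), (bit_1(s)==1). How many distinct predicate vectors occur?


BFS from 0:
Concrete reachable: {0, 1, 2, 3, 4, 5, 6, 8, 9, 10, 11, 12, 13, 14, 17, 18, 20, 22, 25}
Abstract via predicates (bit_2(s)==1), (s mod 3 == 1), (s mod 5 == 0), (bit_1(s)==1):
  (0,0,0,0) <- {8, 9, 17}
  (0,0,0,1) <- {2, 3, 11, 18}
  (0,0,1,0) <- {0}
  (0,1,0,0) <- {1}
  (0,1,1,0) <- {25}
  (0,1,1,1) <- {10}
  (1,0,0,0) <- {12}
  (1,0,0,1) <- {6, 14}
  (1,0,1,0) <- {5, 20}
  (1,1,0,0) <- {4, 13}
  (1,1,0,1) <- {22}
Distinct abstract states = 11

11


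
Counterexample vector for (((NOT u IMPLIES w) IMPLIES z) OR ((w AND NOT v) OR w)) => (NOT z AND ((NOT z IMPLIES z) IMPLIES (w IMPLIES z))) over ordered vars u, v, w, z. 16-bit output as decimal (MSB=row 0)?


F1 = (((NOT u IMPLIES w) IMPLIES z) OR ((w AND NOT v) OR w))
F2 = (NOT z AND ((NOT z IMPLIES z) IMPLIES (w IMPLIES z)))
Counterexample to F1=>F2 is where F1=1 and F2=0.
Evaluate each row (bits = u,v,w,z, MSB first):
  row 0 [0000]: F1=1 F2=1 -> F1&~F2 -> 0
  row 1 [0001]: F1=1 F2=0 -> F1&~F2 -> 1
  row 2 [0010]: F1=1 F2=1 -> F1&~F2 -> 0
  row 3 [0011]: F1=1 F2=0 -> F1&~F2 -> 1
  row 4 [0100]: F1=1 F2=1 -> F1&~F2 -> 0
  row 5 [0101]: F1=1 F2=0 -> F1&~F2 -> 1
  row 6 [0110]: F1=1 F2=1 -> F1&~F2 -> 0
  row 7 [0111]: F1=1 F2=0 -> F1&~F2 -> 1
  row 8 [1000]: F1=0 F2=1 -> F1&~F2 -> 0
  row 9 [1001]: F1=1 F2=0 -> F1&~F2 -> 1
  row 10 [1010]: F1=1 F2=1 -> F1&~F2 -> 0
  row 11 [1011]: F1=1 F2=0 -> F1&~F2 -> 1
  row 12 [1100]: F1=0 F2=1 -> F1&~F2 -> 0
  row 13 [1101]: F1=1 F2=0 -> F1&~F2 -> 1
  row 14 [1110]: F1=1 F2=1 -> F1&~F2 -> 0
  row 15 [1111]: F1=1 F2=0 -> F1&~F2 -> 1
Full result column, 4 rows per line (u,v fixed per line; w,z runs 00..11 left to right):
  rows 0-3 [u,v=00]: 0101  = hex 5
  rows 4-7 [u,v=01]: 0101  = hex 5
  rows 8-11 [u,v=10]: 0101  = hex 5
  rows 12-15 [u,v=11]: 0101  = hex 5
Counterexample vector (row 0 .. row 15) = 0101010101010101
Output column grouped in 4s = 0101 0101 0101 0101 = 0x5555
Convert to decimal digit by digit (value = value*16 + digit):
  5 -> 5
  5*16 + 5 = 85
  85*16 + 5 = 1365
  1365*16 + 5 = 21845
Decimal = 21845

21845


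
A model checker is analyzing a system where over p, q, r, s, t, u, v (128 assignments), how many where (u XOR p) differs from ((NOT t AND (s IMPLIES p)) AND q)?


F1 = (u XOR p)
F2 = ((NOT t AND (s IMPLIES p)) AND q)
Evaluate both on each of 128 rows (bits = p,q,r,s,t,u,v):
  row 0 [0000000]: F1=0 F2=0 -> 0
  row 1 [0000001]: F1=0 F2=0 -> 0
  row 2 [0000010]: F1=1 F2=0 (differ) -> 1
  row 3 [0000011]: F1=1 F2=0 (differ) -> 1
  row 4 [0000100]: F1=0 F2=0 -> 0
  (every remaining row is evaluated the same way; all 128 results are listed next)
Full result column, 8 rows per line (p,q,r,s fixed per line; t,u,v runs 000..111 left to right):
  rows 0-7 [p,q,r,s=0000]: 00110011  (ones: 4)
  rows 8-15 [p,q,r,s=0001]: 00110011  (ones: 4)
  rows 16-23 [p,q,r,s=0010]: 00110011  (ones: 4)
  rows 24-31 [p,q,r,s=0011]: 00110011  (ones: 4)
  rows 32-39 [p,q,r,s=0100]: 11000011  (ones: 4)
  rows 40-47 [p,q,r,s=0101]: 00110011  (ones: 4)
  rows 48-55 [p,q,r,s=0110]: 11000011  (ones: 4)
  rows 56-63 [p,q,r,s=0111]: 00110011  (ones: 4)
  rows 64-71 [p,q,r,s=1000]: 11001100  (ones: 4)
  rows 72-79 [p,q,r,s=1001]: 11001100  (ones: 4)
  rows 80-87 [p,q,r,s=1010]: 11001100  (ones: 4)
  rows 88-95 [p,q,r,s=1011]: 11001100  (ones: 4)
  rows 96-103 [p,q,r,s=1100]: 00111100  (ones: 4)
  rows 104-111 [p,q,r,s=1101]: 00111100  (ones: 4)
  rows 112-119 [p,q,r,s=1110]: 00111100  (ones: 4)
  rows 120-127 [p,q,r,s=1111]: 00111100  (ones: 4)
Disagreements = 4+4+4+4+4+4+4+4+4+4+4+4+4+4+4+4 = 64

64


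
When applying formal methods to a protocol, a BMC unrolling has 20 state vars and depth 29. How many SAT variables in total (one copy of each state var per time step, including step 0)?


BMC unrolls to depth k, creating one copy of each state var for steps 0..k.
Step count = 29 + 1 = 30 (steps 0 through 29)
Vars per step = 20
Total = 20 * 30 = 600

600


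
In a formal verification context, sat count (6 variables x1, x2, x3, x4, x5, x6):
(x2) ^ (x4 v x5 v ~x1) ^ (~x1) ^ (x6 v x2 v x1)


CNF with 4 clauses over 6 vars (64 assignments).
An assignment satisfies CNF iff every clause has >=1 true literal.
Check each row (bits = x1,x2,x3,x4,x5,x6; clause T/F shown):
  row 0 [000000]: clauses=FTTF -> 0
  row 1 [000001]: clauses=FTTT -> 0
  row 2 [000010]: clauses=FTTF -> 0
  row 3 [000011]: clauses=FTTT -> 0
  row 4 [000100]: clauses=FTTF -> 0
  (every remaining row is evaluated the same way; all 64 results are listed next)
Full result column, 8 rows per line (x1,x2,x3 fixed per line; x4,x5,x6 runs 000..111 left to right):
  rows 0-7 [x1,x2,x3=000]: 00000000  (ones: 0)
  rows 8-15 [x1,x2,x3=001]: 00000000  (ones: 0)
  rows 16-23 [x1,x2,x3=010]: 11111111  (ones: 8)
  rows 24-31 [x1,x2,x3=011]: 11111111  (ones: 8)
  rows 32-39 [x1,x2,x3=100]: 00000000  (ones: 0)
  rows 40-47 [x1,x2,x3=101]: 00000000  (ones: 0)
  rows 48-55 [x1,x2,x3=110]: 00000000  (ones: 0)
  rows 56-63 [x1,x2,x3=111]: 00000000  (ones: 0)
Satisfying assignments = 0+0+8+8+0+0+0+0 = 16

16


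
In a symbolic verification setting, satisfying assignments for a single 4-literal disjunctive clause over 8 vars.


Step 1: Total=2^8=256
Step 2: Unsat when all 4 false: 2^4=16
Step 3: Sat=256-16=240

240


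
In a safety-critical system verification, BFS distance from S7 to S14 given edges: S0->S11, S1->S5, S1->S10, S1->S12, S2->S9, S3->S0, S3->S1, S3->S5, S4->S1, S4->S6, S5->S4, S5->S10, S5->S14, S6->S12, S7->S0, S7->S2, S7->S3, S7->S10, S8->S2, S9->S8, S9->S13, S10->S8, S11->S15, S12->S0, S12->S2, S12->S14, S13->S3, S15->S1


BFS layer-by-layer from S7:
  dist 0: {S7}
  dist 1: {S0, S2, S3, S10}
  dist 2: {S1, S5, S8, S9, S11}
  dist 3: {S4, S12, S13, S14, S15}
  -> S14 reached at distance 3
Shortest path length = 3

3


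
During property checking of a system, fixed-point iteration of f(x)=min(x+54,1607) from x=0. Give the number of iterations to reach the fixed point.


Step 1: x=0, cap=1607, increment=54
Step 2: x grows by 54 each step until capped at 1607; fixed point is x=1607
Step 3: iterations = ceil(1607/54) = 30

30


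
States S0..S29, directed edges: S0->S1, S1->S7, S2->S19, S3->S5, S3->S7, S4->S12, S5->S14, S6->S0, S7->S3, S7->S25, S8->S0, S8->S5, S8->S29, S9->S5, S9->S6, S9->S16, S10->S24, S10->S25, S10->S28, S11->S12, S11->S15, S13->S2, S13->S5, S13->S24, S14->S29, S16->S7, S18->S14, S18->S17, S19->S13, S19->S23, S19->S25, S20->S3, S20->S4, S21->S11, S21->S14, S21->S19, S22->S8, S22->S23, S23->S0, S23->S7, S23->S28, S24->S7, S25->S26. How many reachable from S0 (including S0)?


BFS from S0:
  layer 0: {S0}
  layer 1: {S1}
  layer 2: {S7}
  layer 3: {S3, S25}
  layer 4: {S5, S26}
  layer 5: {S14}
  layer 6: {S29}
Reachable set: {S0, S1, S3, S5, S7, S14, S25, S26, S29}
Count = 9

9


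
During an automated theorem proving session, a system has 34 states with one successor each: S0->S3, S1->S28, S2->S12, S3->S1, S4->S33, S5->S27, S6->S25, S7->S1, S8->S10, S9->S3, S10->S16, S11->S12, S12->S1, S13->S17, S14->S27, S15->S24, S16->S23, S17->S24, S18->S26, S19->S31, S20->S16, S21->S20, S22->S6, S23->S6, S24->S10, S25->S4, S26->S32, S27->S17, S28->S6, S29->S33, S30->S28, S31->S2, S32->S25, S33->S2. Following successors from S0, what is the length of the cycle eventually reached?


Trace from S0 until a state repeats:
  S0 -> S3 -> S1 -> S28 -> S6 -> S25 -> S4 -> S33 -> S2 -> S12 -> S1
S1 first seen at step 2, revisited at step 10.
Cycle length = 10 - 2 = 8

8


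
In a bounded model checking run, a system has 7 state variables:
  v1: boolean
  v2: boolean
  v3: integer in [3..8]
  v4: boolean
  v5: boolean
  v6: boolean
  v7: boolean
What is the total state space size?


State space = product of domain sizes of all variables.
Domain sizes:
  v1 (boolean): 2
  v2 (boolean): 2
  v3 (integer in [3..8]): 6
  v4 (boolean): 2
  v5 (boolean): 2
  v6 (boolean): 2
  v7 (boolean): 2
Product = 2 * 2 * 6 * 2 * 2 * 2 * 2 = 384

384
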